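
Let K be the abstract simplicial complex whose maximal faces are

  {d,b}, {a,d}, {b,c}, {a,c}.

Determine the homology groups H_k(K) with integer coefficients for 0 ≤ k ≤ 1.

H_0 = Z,  H_1 = Z.

Take the total order a < b < c < d on the vertex set. Then K (dimension 1) consists of the simplices:

  0-simplices (4): a, b, c, d
  1-simplices (4): ac, ad, bc, bd

so the chain groups are C_0 ≅ Z^4, C_1 ≅ Z^4.

∂_1: C_1 → C_0 maps an edge to its endpoints' difference, ∂[p,q] = q − p. For instance
  ∂bd = d − b.
This gives a 4×4 integer matrix of rank 3; reducing to Smith normal form yields diagonal entries (1,1,1).

Reading off H_k = ker ∂_k / im ∂_{k+1}:

  H_0: rank C_0 − rank ∂_1 = 4 − 3 = 1, and the invariant factors of ∂_1 are all 1, so H_0 = Z.
  H_1: rank ker ∂_1 − rank ∂_2 = (4 − 3) − 0 = 1, and there is no ∂_2, so H_1 = Z.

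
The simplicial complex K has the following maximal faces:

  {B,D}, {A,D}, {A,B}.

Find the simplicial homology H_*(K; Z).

Take the total order A < B < D on the vertex set. Then K (dimension 1) consists of the simplices:

  0-simplices (3): A, B, D
  1-simplices (3): AB, AD, BD

so the chain groups are C_0 ≅ Z^3, C_1 ≅ Z^3.

Boundary ∂_1: C_1 → C_0 is given by ∂[p,q] = [q] − [p]. For instance
  ∂BD = D − B.
This gives a 3×3 integer matrix of rank 2; reducing to Smith normal form yields diagonal entries (1,1).

Computing H_k = (kernel of ∂_k) / (image of ∂_{k+1}):

  H_0: rank C_0 − rank ∂_1 = 3 − 2 = 1, and the invariant factors of ∂_1 are all 1, so H_0 ≅ Z.
  H_1: rank ker ∂_1 − rank ∂_2 = (3 − 2) − 0 = 1, and there is no ∂_2, so H_1 ≅ Z.

H_0 = Z,  H_1 = Z.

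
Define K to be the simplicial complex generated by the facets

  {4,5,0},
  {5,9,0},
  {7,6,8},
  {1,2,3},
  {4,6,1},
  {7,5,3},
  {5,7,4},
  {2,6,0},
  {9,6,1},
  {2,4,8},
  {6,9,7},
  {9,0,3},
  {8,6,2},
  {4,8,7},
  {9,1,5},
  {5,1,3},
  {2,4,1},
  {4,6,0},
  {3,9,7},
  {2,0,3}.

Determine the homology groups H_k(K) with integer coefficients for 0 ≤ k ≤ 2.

We work with the vertex ordering 0 < 1 < 2 < 3 < 4 < 5 < 6 < 7 < 8 < 9. The simplices of K, each written with vertices in increasing order, are:

  0-simplices (10): [0], [1], [2], [3], [4], [5], [6], [7], [8], [9]
  1-simplices (30): (30 of them)
  2-simplices (20): (20 of them)

so the chain groups are C_0 ≅ Z^10, C_1 ≅ Z^30, C_2 ≅ Z^20.

Boundary ∂_1: C_1 → C_0 sends each edge [p,q] (with p < q) to q − p.
The 10×30 boundary matrix has rank 9 and Smith normal form diag(1,1,1,1,1,1,1,1,1).

∂_2: C_2 → C_1 maps a triangle to the signed sum of its edges. For instance
  ∂[6,7,8] = [7,8] − [6,8] + [6,7],
  ∂[2,4,8] = [4,8] − [2,8] + [2,4].
As a 30×20 matrix over Z this has rank 20, with invariant factors (1,1,1,1,1,1,1,1,1,1,1,1,1,1,1,1,1,1,1,2).

Reading off H_k = ker ∂_k / im ∂_{k+1}:

  H_0: rank C_0 − rank ∂_1 = 10 − 9 = 1, and the invariant factors of ∂_1 are all 1, so H_0 = Z.
  H_1: rank ker ∂_1 − rank ∂_2 = (30 − 9) − 20 = 1, and ∂_2 has invariant factor 2 > 1, so H_1 = Z ⊕ Z/2.
  H_2: rank ker ∂_2 − rank ∂_3 = (20 − 20) − 0 = 0, and there is no ∂_3, so H_2 = 0.

(K is a triangulation of the Klein bottle.)

H_0 ≅ Z,  H_1 ≅ Z ⊕ Z/2,  H_2 = 0.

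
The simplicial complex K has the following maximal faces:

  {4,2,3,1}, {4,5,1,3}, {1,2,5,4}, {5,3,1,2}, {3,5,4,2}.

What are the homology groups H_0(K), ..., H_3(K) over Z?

Take the total order 1 < 2 < 3 < 4 < 5 on the vertex set. Then K (dimension 3) consists of the simplices:

  0-simplices (5): [1], [2], [3], [4], [5]
  1-simplices (10): [1,2], [1,3], [1,4], [1,5], [2,3], [2,4], [2,5], [3,4], [3,5], [4,5]
  2-simplices (10): [1,2,3], [1,2,4], [1,2,5], [1,3,4], [1,3,5], [1,4,5], [2,3,4], [2,3,5], [2,4,5], [3,4,5]
  3-simplices (5): [1,2,3,4], [1,2,3,5], [1,2,4,5], [1,3,4,5], [2,3,4,5]

so the chain groups are C_0 ≅ Z^5, C_1 ≅ Z^10, C_2 ≅ Z^10, C_3 ≅ Z^5.

∂_1: C_1 → C_0 sends each edge [p,q] (with p < q) to q − p.
The resulting 5×10 matrix has rank 4, and its Smith normal form has invariant factors (1,1,1,1).

The boundary map ∂_2: C_2 → C_1 sends each 2-simplex [p,q,r] to [q,r] − [p,r] + [p,q]. For instance
  ∂[1,3,5] = [3,5] − [1,5] + [1,3],
  ∂[3,4,5] = [4,5] − [3,5] + [3,4].
This gives a 10×10 integer matrix of rank 6; reducing to Smith normal form yields diagonal entries (1,1,1,1,1,1).

∂_3: C_3 → C_2 sends each 3-simplex σ to the alternating sum Σ_i (−1)^i (σ with its i-th vertex removed). For instance
  ∂[1,2,3,4] = [2,3,4] − [1,3,4] + [1,2,4] − [1,2,3],
  ∂[1,2,3,5] = [2,3,5] − [1,3,5] + [1,2,5] − [1,2,3].
The resulting 10×5 matrix has rank 4, and its Smith normal form has invariant factors (1,1,1,1).

Reading off H_k = ker ∂_k / im ∂_{k+1}:

  H_0: rank C_0 − rank ∂_1 = 5 − 4 = 1, and the invariant factors of ∂_1 are all 1, so H_0 ≅ Z.
  H_1: rank ker ∂_1 − rank ∂_2 = (10 − 4) − 6 = 0, and the invariant factors of ∂_2 are all 1, so H_1 ≅ 0.
  H_2: rank ker ∂_2 − rank ∂_3 = (10 − 6) − 4 = 0, and the invariant factors of ∂_3 are all 1, so H_2 ≅ 0.
  H_3: rank ker ∂_3 − rank ∂_4 = (5 − 4) − 0 = 1, and there is no ∂_4, so H_3 ≅ Z.

As a check, the Euler characteristic is 5 − 10 + 10 − 5 = 0, which agrees with 1 − 0 + 0 − 1 = 0.

H_0 = Z,  H_1 = 0,  H_2 = 0,  H_3 = Z.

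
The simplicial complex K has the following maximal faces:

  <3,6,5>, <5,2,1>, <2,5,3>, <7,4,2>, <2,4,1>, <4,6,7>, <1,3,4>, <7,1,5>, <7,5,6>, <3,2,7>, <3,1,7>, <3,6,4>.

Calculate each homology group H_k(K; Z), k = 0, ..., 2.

H_0 ≅ Z,  H_1 ≅ Z_2,  H_2 = 0.

We work with the vertex ordering 1 < 2 < 3 < 4 < 5 < 6 < 7. The simplices of K, each written with vertices in increasing order, are:

  0-simplices (7): [1], [2], [3], [4], [5], [6], [7]
  1-simplices (18): [1,2], [1,3], [1,4], [1,5], [1,7], [2,3], [2,4], [2,5], [2,7], [3,4], [3,5], [3,6], [3,7], [4,6], [4,7], [5,6], [5,7], [6,7]
  2-simplices (12): [1,2,4], [1,2,5], [1,3,4], [1,3,7], [1,5,7], [2,3,5], [2,3,7], [2,4,7], [3,4,6], [3,5,6], [4,6,7], [5,6,7]

Hence C_0 ≅ Z^7, C_1 ≅ Z^18, C_2 ≅ Z^12.

∂_1: C_1 → C_0 maps an edge to its endpoints' difference, ∂[p,q] = q − p. For instance
  ∂[3,7] = [7] − [3].
As a 7×18 matrix over Z this has rank 6, with invariant factors (1,1,1,1,1,1).

The boundary map ∂_2: C_2 → C_1 acts by ∂[p,q,r] = [q,r] − [p,r] + [p,q]. For instance
  ∂[2,3,7] = [3,7] − [2,7] + [2,3],
  ∂[5,6,7] = [6,7] − [5,7] + [5,6].
The resulting 18×12 matrix has rank 12, and its Smith normal form has invariant factors (1,1,1,1,1,1,1,1,1,1,1,2).

From H_k ≅ ker(∂_k) / im(∂_{k+1}) we obtain:

  H_0: rank C_0 − rank ∂_1 = 7 − 6 = 1, and the invariant factors of ∂_1 are all 1, so H_0 = Z.
  H_1: rank ker ∂_1 − rank ∂_2 = (18 − 6) − 12 = 0, and ∂_2 has invariant factor 2 > 1, so H_1 = Z_2.
  H_2: rank ker ∂_2 − rank ∂_3 = (12 − 12) − 0 = 0, and there is no ∂_3, so H_2 = 0.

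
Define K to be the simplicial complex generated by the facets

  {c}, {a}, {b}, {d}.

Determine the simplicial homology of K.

H_0 ≅ Z^4.

Take the total order a < b < c < d on the vertex set. Then K (dimension 0) consists of the simplices:

  0-simplices (4): a, b, c, d

giving chain groups C_0 ≅ Z^4.

Computing H_k = (kernel of ∂_k) / (image of ∂_{k+1}):

  H_0: rank C_0 − rank ∂_1 = 4 − 0 = 4, and there is no ∂_1, so H_0 = Z^4.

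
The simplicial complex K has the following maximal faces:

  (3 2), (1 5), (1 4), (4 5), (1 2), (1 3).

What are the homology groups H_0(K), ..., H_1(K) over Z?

K has 5 vertices, 6 edges.
rank ∂_0 = 0, rank ∂_1 = 4 ⇒ b_0 = 5 − 0 − 4 = 1; all invariant factors of ∂_1 are 1 so no torsion. So H_0 = Z.
rank ∂_1 = 4, rank ∂_2 = 0 ⇒ b_1 = 6 − 4 − 0 = 2. So H_1 = Z^2.

H_0 = Z,  H_1 = Z^2.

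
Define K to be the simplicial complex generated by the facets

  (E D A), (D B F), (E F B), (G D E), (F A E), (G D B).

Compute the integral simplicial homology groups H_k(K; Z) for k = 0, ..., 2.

H_0 ≅ Z,  H_1 ≅ Z,  H_2 = 0.

Order the vertices as A < B < D < E < F < G. Listing each simplex with vertices in this order, K has dimension 2 with simplices:

  0-simplices (6): A, B, D, E, F, G
  1-simplices (12): AD, AE, AF, BD, BE, BF, BG, DE, DF, DG, EF, EG
  2-simplices (6): ADE, AEF, BDF, BDG, BEF, DEG

so the chain groups are C_0 ≅ Z^6, C_1 ≅ Z^12, C_2 ≅ Z^6.

Boundary ∂_1: C_1 → C_0 sends each edge [p,q] (with p < q) to q − p. For instance
  ∂DE = E − D.
The resulting 6×12 matrix has rank 5, and its Smith normal form has invariant factors (1,1,1,1,1).

Boundary ∂_2: C_2 → C_1 maps a triangle to the signed sum of its edges. For instance
  ∂DEG = EG − DG + DE,
  ∂BDG = DG − BG + BD.
As a 12×6 matrix over Z this has rank 6, with invariant factors (1,1,1,1,1,1).

From H_k ≅ ker(∂_k) / im(∂_{k+1}) we obtain:

  H_0: rank C_0 − rank ∂_1 = 6 − 5 = 1, and the invariant factors of ∂_1 are all 1, so H_0 ≅ Z.
  H_1: rank ker ∂_1 − rank ∂_2 = (12 − 5) − 6 = 1, and the invariant factors of ∂_2 are all 1, so H_1 ≅ Z.
  H_2: rank ker ∂_2 − rank ∂_3 = (6 − 6) − 0 = 0, and there is no ∂_3, so H_2 ≅ 0.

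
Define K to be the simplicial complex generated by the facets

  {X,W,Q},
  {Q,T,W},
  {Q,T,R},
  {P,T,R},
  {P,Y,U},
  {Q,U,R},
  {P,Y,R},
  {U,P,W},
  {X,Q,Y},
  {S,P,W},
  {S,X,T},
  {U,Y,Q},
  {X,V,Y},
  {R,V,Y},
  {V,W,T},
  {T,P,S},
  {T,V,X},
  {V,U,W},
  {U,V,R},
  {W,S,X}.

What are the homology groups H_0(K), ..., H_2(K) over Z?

H_0 = Z,  H_1 = Z ⊕ Z/2Z,  H_2 = 0.

K has 10 vertices, 30 edges, 20 triangles.
rank ∂_0 = 0, rank ∂_1 = 9 ⇒ b_0 = 10 − 0 − 9 = 1; all invariant factors of ∂_1 are 1 so no torsion. So H_0 = Z.
rank ∂_1 = 9, rank ∂_2 = 20 ⇒ b_1 = 30 − 9 − 20 = 1; ∂_2 has invariant factor(s) [2] giving torsion. So H_1 = Z ⊕ Z/2Z.
rank ∂_2 = 20, rank ∂_3 = 0 ⇒ b_2 = 20 − 20 − 0 = 0. So H_2 = 0.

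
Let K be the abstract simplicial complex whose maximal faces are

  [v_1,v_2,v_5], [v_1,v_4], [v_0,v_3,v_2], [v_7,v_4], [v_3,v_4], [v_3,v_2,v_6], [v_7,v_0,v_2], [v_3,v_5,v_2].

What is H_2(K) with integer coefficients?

H_2 ≅ 0.

We work with the vertex ordering v_0 < v_1 < v_2 < v_3 < v_4 < v_5 < v_6 < v_7. The simplices of K, each written with vertices in increasing order, are:

  0-simplices (8): [v_0], [v_1], [v_2], [v_3], [v_4], [v_5], [v_6], [v_7]
  1-simplices (14): [v_0,v_2], [v_0,v_3], [v_0,v_7], [v_1,v_2], [v_1,v_4], [v_1,v_5], [v_2,v_3], [v_2,v_5], [v_2,v_6], [v_2,v_7], [v_3,v_4], [v_3,v_5], [v_3,v_6], [v_4,v_7]
  2-simplices (5): [v_0,v_2,v_3], [v_0,v_2,v_7], [v_1,v_2,v_5], [v_2,v_3,v_5], [v_2,v_3,v_6]

so the chain groups are C_0 ≅ Z^8, C_1 ≅ Z^14, C_2 ≅ Z^5.

∂_1: C_1 → C_0 sends each edge [p,q] (with p < q) to q − p.
The 8×14 boundary matrix has rank 7 and Smith normal form diag(1,1,1,1,1,1,1).

∂_2: C_2 → C_1 sends each 2-simplex [p,q,r] to [q,r] − [p,r] + [p,q]. For instance
  ∂[v_2,v_3,v_6] = [v_3,v_6] − [v_2,v_6] + [v_2,v_3],
  ∂[v_2,v_3,v_5] = [v_3,v_5] − [v_2,v_5] + [v_2,v_3].
The 14×5 boundary matrix has rank 5 and Smith normal form diag(1,1,1,1,1).

Now H_k = ker ∂_k / im ∂_{k+1}, so:

  H_2: rank ker ∂_2 − rank ∂_3 = (5 − 5) − 0 = 0, and there is no ∂_3, so H_2 ≅ 0.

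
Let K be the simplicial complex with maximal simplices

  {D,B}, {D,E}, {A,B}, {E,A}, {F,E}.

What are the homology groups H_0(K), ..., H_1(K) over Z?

H_0 = Z,  H_1 = Z.

We work with the vertex ordering A < B < D < E < F. The simplices of K, each written with vertices in increasing order, are:

  0-simplices (5): A, B, D, E, F
  1-simplices (5): AB, AE, BD, DE, EF

Hence C_0 ≅ Z^5, C_1 ≅ Z^5.

Boundary ∂_1: C_1 → C_0 is given by ∂[p,q] = [q] − [p]. For instance
  ∂AB = B − A.
The 5×5 boundary matrix has rank 4 and Smith normal form diag(1,1,1,1).

Reading off H_k = ker ∂_k / im ∂_{k+1}:

  H_0: rank C_0 − rank ∂_1 = 5 − 4 = 1, and the invariant factors of ∂_1 are all 1, so H_0 ≅ Z.
  H_1: rank ker ∂_1 − rank ∂_2 = (5 − 4) − 0 = 1, and there is no ∂_2, so H_1 ≅ Z.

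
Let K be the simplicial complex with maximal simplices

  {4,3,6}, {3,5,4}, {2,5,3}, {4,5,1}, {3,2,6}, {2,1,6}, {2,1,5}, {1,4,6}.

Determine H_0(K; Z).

Take the total order 1 < 2 < 3 < 4 < 5 < 6 on the vertex set. Then K (dimension 2) consists of the simplices:

  0-simplices (6): [1], [2], [3], [4], [5], [6]
  1-simplices (12): [1,2], [1,4], [1,5], [1,6], [2,3], [2,5], [2,6], [3,4], [3,5], [3,6], [4,5], [4,6]
  2-simplices (8): [1,2,5], [1,2,6], [1,4,5], [1,4,6], [2,3,5], [2,3,6], [3,4,5], [3,4,6]

giving chain groups C_0 ≅ Z^6, C_1 ≅ Z^12, C_2 ≅ Z^8.

Boundary ∂_1: C_1 → C_0 sends each edge [p,q] (with p < q) to q − p.
The resulting 6×12 matrix has rank 5, and its Smith normal form has invariant factors (1,1,1,1,1).

The boundary map ∂_2: C_2 → C_1 acts by ∂[p,q,r] = [q,r] − [p,r] + [p,q]. For instance
  ∂[2,3,5] = [3,5] − [2,5] + [2,3],
  ∂[2,3,6] = [3,6] − [2,6] + [2,3].
This gives a 12×8 integer matrix of rank 7; reducing to Smith normal form yields diagonal entries (1,1,1,1,1,1,1).

Now H_k = ker ∂_k / im ∂_{k+1}, so:

  H_0: rank C_0 − rank ∂_1 = 6 − 5 = 1, and the invariant factors of ∂_1 are all 1, so H_0 = Z.

H_0 = Z.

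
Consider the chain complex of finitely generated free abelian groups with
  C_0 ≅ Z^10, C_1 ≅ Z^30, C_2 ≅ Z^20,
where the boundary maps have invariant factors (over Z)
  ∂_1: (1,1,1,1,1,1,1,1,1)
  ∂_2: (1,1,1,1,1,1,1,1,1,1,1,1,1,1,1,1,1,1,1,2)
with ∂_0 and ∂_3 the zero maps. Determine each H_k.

H_0 ≅ Z,  H_1 ≅ Z ⊕ Z/2Z,  H_2 = 0.

H_0: b_0 = 10 − 0 − 9 = 1; torsion from ∂_1 factors > 1: none. So H_0 ≅ Z.
H_1: b_1 = 30 − 9 − 20 = 1; torsion from ∂_2 factors > 1: [2]. So H_1 ≅ Z ⊕ Z/2Z.
H_2: b_2 = 20 − 20 − 0 = 0; torsion from ∂_3 factors > 1: none. So H_2 ≅ 0.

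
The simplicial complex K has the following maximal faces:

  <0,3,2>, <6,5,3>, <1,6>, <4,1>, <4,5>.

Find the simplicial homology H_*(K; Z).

Order the vertices as 0 < 1 < 2 < 3 < 4 < 5 < 6. Listing each simplex with vertices in this order, K has dimension 2 with simplices:

  0-simplices (7): [0], [1], [2], [3], [4], [5], [6]
  1-simplices (9): [0,2], [0,3], [1,4], [1,6], [2,3], [3,5], [3,6], [4,5], [5,6]
  2-simplices (2): [0,2,3], [3,5,6]

so the chain groups are C_0 ≅ Z^7, C_1 ≅ Z^9, C_2 ≅ Z^2.

Boundary ∂_1: C_1 → C_0 maps an edge to its endpoints' difference, ∂[p,q] = q − p.
The resulting 7×9 matrix has rank 6, and its Smith normal form has invariant factors (1,1,1,1,1,1).

Boundary ∂_2: C_2 → C_1 sends each 2-simplex [p,q,r] to [q,r] − [p,r] + [p,q]. For instance
  ∂[3,5,6] = [5,6] − [3,6] + [3,5],
  ∂[0,2,3] = [2,3] − [0,3] + [0,2].
The resulting 9×2 matrix has rank 2, and its Smith normal form has invariant factors (1,1).

Now H_k = ker ∂_k / im ∂_{k+1}, so:

  H_0: rank C_0 − rank ∂_1 = 7 − 6 = 1, and the invariant factors of ∂_1 are all 1, so H_0 ≅ Z.
  H_1: rank ker ∂_1 − rank ∂_2 = (9 − 6) − 2 = 1, and the invariant factors of ∂_2 are all 1, so H_1 ≅ Z.
  H_2: rank ker ∂_2 − rank ∂_3 = (2 − 2) − 0 = 0, and there is no ∂_3, so H_2 ≅ 0.

H_0 ≅ Z,  H_1 ≅ Z,  H_2 = 0.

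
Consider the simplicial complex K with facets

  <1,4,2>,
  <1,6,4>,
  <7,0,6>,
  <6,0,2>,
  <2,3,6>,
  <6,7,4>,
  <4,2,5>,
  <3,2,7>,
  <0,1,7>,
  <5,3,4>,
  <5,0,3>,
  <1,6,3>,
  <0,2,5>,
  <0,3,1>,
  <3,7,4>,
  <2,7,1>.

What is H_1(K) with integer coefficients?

Fix the vertex order 0 < 1 < 2 < 3 < 4 < 5 < 6 < 7 and write every simplex with vertices in increasing order. Then dim K = 2 and the simplices of K are:

  0-simplices (8): [0], [1], [2], [3], [4], [5], [6], [7]
  1-simplices (24): (24 of them)
  2-simplices (16): [0,1,3], [0,1,7], [0,2,5], [0,2,6], [0,3,5], [0,6,7], [1,2,4], [1,2,7], [1,3,6], [1,4,6], [2,3,6], [2,3,7], [2,4,5], [3,4,5], [3,4,7], [4,6,7]

giving chain groups C_0 ≅ Z^8, C_1 ≅ Z^24, C_2 ≅ Z^16.

∂_1: C_1 → C_0 maps an edge to its endpoints' difference, ∂[p,q] = q − p. For instance
  ∂[2,3] = [3] − [2].
This gives a 8×24 integer matrix of rank 7; reducing to Smith normal form yields diagonal entries (1,1,1,1,1,1,1).

Boundary ∂_2: C_2 → C_1 maps a triangle to the signed sum of its edges. For instance
  ∂[0,1,3] = [1,3] − [0,3] + [0,1],
  ∂[1,2,4] = [2,4] − [1,4] + [1,2].
The 24×16 boundary matrix has rank 15 and Smith normal form diag(1,1,1,1,1,1,1,1,1,1,1,1,1,1,1).

Computing H_k = (kernel of ∂_k) / (image of ∂_{k+1}):

  H_1: rank ker ∂_1 − rank ∂_2 = (24 − 7) − 15 = 2, and the invariant factors of ∂_2 are all 1, so H_1 ≅ Z^2.

H_1 = Z^2.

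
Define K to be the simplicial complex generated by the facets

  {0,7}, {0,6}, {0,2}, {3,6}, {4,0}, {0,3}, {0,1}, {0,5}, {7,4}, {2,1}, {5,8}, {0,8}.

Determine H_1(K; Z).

Take the total order 0 < 1 < 2 < 3 < 4 < 5 < 6 < 7 < 8 on the vertex set. Then K (dimension 1) consists of the simplices:

  0-simplices (9): [0], [1], [2], [3], [4], [5], [6], [7], [8]
  1-simplices (12): [0,1], [0,2], [0,3], [0,4], [0,5], [0,6], [0,7], [0,8], [1,2], [3,6], [4,7], [5,8]

so the chain groups are C_0 ≅ Z^9, C_1 ≅ Z^12.

∂_1: C_1 → C_0 maps an edge to its endpoints' difference, ∂[p,q] = q − p.
The resulting 9×12 matrix has rank 8, and its Smith normal form has invariant factors (1,1,1,1,1,1,1,1).

From H_k ≅ ker(∂_k) / im(∂_{k+1}) we obtain:

  H_1: rank ker ∂_1 − rank ∂_2 = (12 − 8) − 0 = 4, and there is no ∂_2, so H_1 = Z^4.

(K is a triangulation of a wedge of 4 circles.)

H_1 ≅ Z^4.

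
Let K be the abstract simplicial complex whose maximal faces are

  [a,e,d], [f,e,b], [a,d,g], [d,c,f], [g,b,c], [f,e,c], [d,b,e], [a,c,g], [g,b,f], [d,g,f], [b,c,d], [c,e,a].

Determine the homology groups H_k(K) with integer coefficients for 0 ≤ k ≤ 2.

K has 7 vertices, 18 edges, 12 triangles.
rank ∂_0 = 0, rank ∂_1 = 6 ⇒ b_0 = 7 − 0 − 6 = 1; all invariant factors of ∂_1 are 1 so no torsion. So H_0 = Z.
rank ∂_1 = 6, rank ∂_2 = 12 ⇒ b_1 = 18 − 6 − 12 = 0; ∂_2 has invariant factor(s) [2] giving torsion. So H_1 = Z/2.
rank ∂_2 = 12, rank ∂_3 = 0 ⇒ b_2 = 12 − 12 − 0 = 0. So H_2 = 0.

H_0 ≅ Z,  H_1 ≅ Z/2,  H_2 = 0.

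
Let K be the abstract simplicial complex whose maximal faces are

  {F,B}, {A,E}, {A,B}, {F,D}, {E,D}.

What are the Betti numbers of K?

Take the total order A < B < D < E < F on the vertex set. Then K (dimension 1) consists of the simplices:

  0-simplices (5): A, B, D, E, F
  1-simplices (5): AB, AE, BF, DE, DF

Hence C_0 ≅ Z^5, C_1 ≅ Z^5.

The boundary map ∂_1: C_1 → C_0 sends each edge [p,q] (with p < q) to q − p. For instance
  ∂DE = E − D.
This gives a 5×5 integer matrix of rank 4; reducing to Smith normal form yields diagonal entries (1,1,1,1).

Computing H_k = (kernel of ∂_k) / (image of ∂_{k+1}):

  H_0: rank C_0 − rank ∂_1 = 5 − 4 = 1, and the invariant factors of ∂_1 are all 1, so H_0 ≅ Z.
  H_1: rank ker ∂_1 − rank ∂_2 = (5 − 4) − 0 = 1, and there is no ∂_2, so H_1 ≅ Z.

As a check, the Euler characteristic is 5 − 5 = 0, which agrees with 1 − 1 = 0.
(K is a triangulation of the circle S^1.)

Hence the Betti numbers are b_0 = 1, b_1 = 1.

b_0 = 1, b_1 = 1.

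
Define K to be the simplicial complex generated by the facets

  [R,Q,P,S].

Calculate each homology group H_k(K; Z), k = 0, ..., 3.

H_0 = Z,  H_1 = 0,  H_2 = 0,  H_3 = 0.

Take the total order P < Q < R < S on the vertex set. Then K (dimension 3) consists of the simplices:

  0-simplices (4): P, Q, R, S
  1-simplices (6): PQ, PR, PS, QR, QS, RS
  2-simplices (4): PQR, PQS, PRS, QRS
  3-simplices (1): PQRS

giving chain groups C_0 ≅ Z^4, C_1 ≅ Z^6, C_2 ≅ Z^4, C_3 ≅ Z^1.

∂_1: C_1 → C_0 is given by ∂[p,q] = [q] − [p]. For instance
  ∂PQ = Q − P.
This gives a 4×6 integer matrix of rank 3; reducing to Smith normal form yields diagonal entries (1,1,1).

The boundary map ∂_2: C_2 → C_1 maps a triangle to the signed sum of its edges. For instance
  ∂PQS = QS − PS + PQ,
  ∂PQR = QR − PR + PQ.
The resulting 6×4 matrix has rank 3, and its Smith normal form has invariant factors (1,1,1).

Boundary ∂_3: C_3 → C_2 sends each 3-simplex σ to the alternating sum Σ_i (−1)^i (σ with its i-th vertex removed). For instance
  ∂PQRS = QRS − PRS + PQS − PQR.
The resulting 4×1 matrix has rank 1, and its Smith normal form has invariant factors (1).

From H_k ≅ ker(∂_k) / im(∂_{k+1}) we obtain:

  H_0: rank C_0 − rank ∂_1 = 4 − 3 = 1, and the invariant factors of ∂_1 are all 1, so H_0 = Z.
  H_1: rank ker ∂_1 − rank ∂_2 = (6 − 3) − 3 = 0, and the invariant factors of ∂_2 are all 1, so H_1 = 0.
  H_2: rank ker ∂_2 − rank ∂_3 = (4 − 3) − 1 = 0, and the invariant factors of ∂_3 are all 1, so H_2 = 0.
  H_3: rank ker ∂_3 − rank ∂_4 = (1 − 1) − 0 = 0, and there is no ∂_4, so H_3 = 0.

As a check, the Euler characteristic is 4 − 6 + 4 − 1 = 1, which agrees with 1 − 0 + 0 − 0 = 1.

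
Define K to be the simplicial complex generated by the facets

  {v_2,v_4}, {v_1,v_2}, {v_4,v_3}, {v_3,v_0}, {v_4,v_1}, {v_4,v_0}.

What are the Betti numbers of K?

b_0 = 1, b_1 = 2.

We work with the vertex ordering v_0 < v_1 < v_2 < v_3 < v_4. The simplices of K, each written with vertices in increasing order, are:

  0-simplices (5): [v_0], [v_1], [v_2], [v_3], [v_4]
  1-simplices (6): [v_0,v_3], [v_0,v_4], [v_1,v_2], [v_1,v_4], [v_2,v_4], [v_3,v_4]

so the chain groups are C_0 ≅ Z^5, C_1 ≅ Z^6.

∂_1: C_1 → C_0 sends each edge [p,q] (with p < q) to q − p. For instance
  ∂[v_1,v_4] = [v_4] − [v_1].
The 5×6 boundary matrix has rank 4 and Smith normal form diag(1,1,1,1).

Reading off H_k = ker ∂_k / im ∂_{k+1}:

  H_0: rank C_0 − rank ∂_1 = 5 − 4 = 1, and the invariant factors of ∂_1 are all 1, so H_0 = Z.
  H_1: rank ker ∂_1 − rank ∂_2 = (6 − 4) − 0 = 2, and there is no ∂_2, so H_1 = Z^2.

As a check, the Euler characteristic is 5 − 6 = -1, which agrees with 1 − 2 = -1.

Hence the Betti numbers are b_0 = 1, b_1 = 2.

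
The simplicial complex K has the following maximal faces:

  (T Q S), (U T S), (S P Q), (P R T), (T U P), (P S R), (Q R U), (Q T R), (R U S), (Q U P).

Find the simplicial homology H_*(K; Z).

Take the total order P < Q < R < S < T < U on the vertex set. Then K (dimension 2) consists of the simplices:

  0-simplices (6): P, Q, R, S, T, U
  1-simplices (15): PQ, PR, PS, PT, PU, QR, QS, QT, QU, RS, RT, RU, ST, SU, TU
  2-simplices (10): PQS, PQU, PRS, PRT, PTU, QRT, QRU, QST, RSU, STU

so the chain groups are C_0 ≅ Z^6, C_1 ≅ Z^15, C_2 ≅ Z^10.

∂_1: C_1 → C_0 is given by ∂[p,q] = [q] − [p].
The resulting 6×15 matrix has rank 5, and its Smith normal form has invariant factors (1,1,1,1,1).

Boundary ∂_2: C_2 → C_1 sends each 2-simplex [p,q,r] to [q,r] − [p,r] + [p,q]. For instance
  ∂PQU = QU − PU + PQ,
  ∂QRT = RT − QT + QR.
The resulting 15×10 matrix has rank 10, and its Smith normal form has invariant factors (1,1,1,1,1,1,1,1,1,2).

Now H_k = ker ∂_k / im ∂_{k+1}, so:

  H_0: rank C_0 − rank ∂_1 = 6 − 5 = 1, and the invariant factors of ∂_1 are all 1, so H_0 = Z.
  H_1: rank ker ∂_1 − rank ∂_2 = (15 − 5) − 10 = 0, and ∂_2 has invariant factor 2 > 1, so H_1 = Z/2Z.
  H_2: rank ker ∂_2 − rank ∂_3 = (10 − 10) − 0 = 0, and there is no ∂_3, so H_2 = 0.

(K is a triangulation of the real projective plane RP^2.)

H_0 ≅ Z,  H_1 ≅ Z/2Z,  H_2 = 0.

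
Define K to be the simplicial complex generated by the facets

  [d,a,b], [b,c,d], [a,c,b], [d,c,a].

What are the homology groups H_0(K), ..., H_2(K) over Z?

Fix the vertex order a < b < c < d and write every simplex with vertices in increasing order. Then dim K = 2 and the simplices of K are:

  0-simplices (4): a, b, c, d
  1-simplices (6): ab, ac, ad, bc, bd, cd
  2-simplices (4): abc, abd, acd, bcd

Hence C_0 ≅ Z^4, C_1 ≅ Z^6, C_2 ≅ Z^4.

∂_1: C_1 → C_0 maps an edge to its endpoints' difference, ∂[p,q] = q − p. For instance
  ∂ac = c − a.
As a 4×6 matrix over Z this has rank 3, with invariant factors (1,1,1).

The boundary map ∂_2: C_2 → C_1 maps a triangle to the signed sum of its edges. For instance
  ∂abc = bc − ac + ab,
  ∂abd = bd − ad + ab.
The 6×4 boundary matrix has rank 3 and Smith normal form diag(1,1,1).

Reading off H_k = ker ∂_k / im ∂_{k+1}:

  H_0: rank C_0 − rank ∂_1 = 4 − 3 = 1, and the invariant factors of ∂_1 are all 1, so H_0 = Z.
  H_1: rank ker ∂_1 − rank ∂_2 = (6 − 3) − 3 = 0, and the invariant factors of ∂_2 are all 1, so H_1 = 0.
  H_2: rank ker ∂_2 − rank ∂_3 = (4 − 3) − 0 = 1, and there is no ∂_3, so H_2 = Z.

H_0 = Z,  H_1 = 0,  H_2 = Z.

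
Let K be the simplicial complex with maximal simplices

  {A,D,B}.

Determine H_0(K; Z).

Fix the vertex order A < B < D and write every simplex with vertices in increasing order. Then dim K = 2 and the simplices of K are:

  0-simplices (3): A, B, D
  1-simplices (3): AB, AD, BD
  2-simplices (1): ABD

Hence C_0 ≅ Z^3, C_1 ≅ Z^3, C_2 ≅ Z^1.

The boundary map ∂_1: C_1 → C_0 is given by ∂[p,q] = [q] − [p]. For instance
  ∂AB = B − A.
The resulting 3×3 matrix has rank 2, and its Smith normal form has invariant factors (1,1).

∂_2: C_2 → C_1 acts by ∂[p,q,r] = [q,r] − [p,r] + [p,q]. For instance
  ∂ABD = BD − AD + AB.
The 3×1 boundary matrix has rank 1 and Smith normal form diag(1).

Reading off H_k = ker ∂_k / im ∂_{k+1}:

  H_0: rank C_0 − rank ∂_1 = 3 − 2 = 1, and the invariant factors of ∂_1 are all 1, so H_0 = Z.

H_0 = Z.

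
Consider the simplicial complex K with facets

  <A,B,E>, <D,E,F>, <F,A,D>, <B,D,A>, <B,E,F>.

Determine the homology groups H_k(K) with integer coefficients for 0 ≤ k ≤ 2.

H_0 = Z,  H_1 = Z,  H_2 = 0.

Fix the vertex order A < B < D < E < F and write every simplex with vertices in increasing order. Then dim K = 2 and the simplices of K are:

  0-simplices (5): A, B, D, E, F
  1-simplices (10): AB, AD, AE, AF, BD, BE, BF, DE, DF, EF
  2-simplices (5): ABD, ABE, ADF, BEF, DEF

Hence C_0 ≅ Z^5, C_1 ≅ Z^10, C_2 ≅ Z^5.

Boundary ∂_1: C_1 → C_0 is given by ∂[p,q] = [q] − [p]. For instance
  ∂AB = B − A.
The 5×10 boundary matrix has rank 4 and Smith normal form diag(1,1,1,1).

The boundary map ∂_2: C_2 → C_1 maps a triangle to the signed sum of its edges. For instance
  ∂ABD = BD − AD + AB,
  ∂ADF = DF − AF + AD.
As a 10×5 matrix over Z this has rank 5, with invariant factors (1,1,1,1,1).

Reading off H_k = ker ∂_k / im ∂_{k+1}:

  H_0: rank C_0 − rank ∂_1 = 5 − 4 = 1, and the invariant factors of ∂_1 are all 1, so H_0 ≅ Z.
  H_1: rank ker ∂_1 − rank ∂_2 = (10 − 4) − 5 = 1, and the invariant factors of ∂_2 are all 1, so H_1 ≅ Z.
  H_2: rank ker ∂_2 − rank ∂_3 = (5 − 5) − 0 = 0, and there is no ∂_3, so H_2 ≅ 0.

(K is a triangulation of the Möbius band.)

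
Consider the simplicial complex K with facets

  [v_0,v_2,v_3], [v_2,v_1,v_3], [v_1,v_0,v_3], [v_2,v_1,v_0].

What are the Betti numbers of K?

b_0 = 1, b_1 = 0, b_2 = 1.

Order the vertices as v_0 < v_1 < v_2 < v_3. Listing each simplex with vertices in this order, K has dimension 2 with simplices:

  0-simplices (4): [v_0], [v_1], [v_2], [v_3]
  1-simplices (6): [v_0,v_1], [v_0,v_2], [v_0,v_3], [v_1,v_2], [v_1,v_3], [v_2,v_3]
  2-simplices (4): [v_0,v_1,v_2], [v_0,v_1,v_3], [v_0,v_2,v_3], [v_1,v_2,v_3]

so the chain groups are C_0 ≅ Z^4, C_1 ≅ Z^6, C_2 ≅ Z^4.

∂_1: C_1 → C_0 is given by ∂[p,q] = [q] − [p]. For instance
  ∂[v_0,v_3] = [v_3] − [v_0].
This gives a 4×6 integer matrix of rank 3; reducing to Smith normal form yields diagonal entries (1,1,1).

Boundary ∂_2: C_2 → C_1 acts by ∂[p,q,r] = [q,r] − [p,r] + [p,q]. For instance
  ∂[v_1,v_2,v_3] = [v_2,v_3] − [v_1,v_3] + [v_1,v_2],
  ∂[v_0,v_1,v_3] = [v_1,v_3] − [v_0,v_3] + [v_0,v_1].
This gives a 6×4 integer matrix of rank 3; reducing to Smith normal form yields diagonal entries (1,1,1).

Now H_k = ker ∂_k / im ∂_{k+1}, so:

  H_0: rank C_0 − rank ∂_1 = 4 − 3 = 1, and the invariant factors of ∂_1 are all 1, so H_0 = Z.
  H_1: rank ker ∂_1 − rank ∂_2 = (6 − 3) − 3 = 0, and the invariant factors of ∂_2 are all 1, so H_1 = 0.
  H_2: rank ker ∂_2 − rank ∂_3 = (4 − 3) − 0 = 1, and there is no ∂_3, so H_2 = Z.

As a check, the Euler characteristic is 4 − 6 + 4 = 2, which agrees with 1 − 0 + 1 = 2.
(K is a triangulation of the 2-sphere S^2.)

Hence the Betti numbers are b_0 = 1, b_1 = 0, b_2 = 1.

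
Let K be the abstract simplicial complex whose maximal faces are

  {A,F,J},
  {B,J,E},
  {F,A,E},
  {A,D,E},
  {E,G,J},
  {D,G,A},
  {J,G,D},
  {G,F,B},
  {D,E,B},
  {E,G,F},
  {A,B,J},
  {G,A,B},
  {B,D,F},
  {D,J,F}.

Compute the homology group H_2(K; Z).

Take the total order A < B < D < E < F < G < J on the vertex set. Then K (dimension 2) consists of the simplices:

  0-simplices (7): A, B, D, E, F, G, J
  1-simplices (21): AB, AD, AE, AF, AG, AJ, BD, BE, BF, BG, BJ, DE, DF, DG, DJ, EF, EG, EJ, FG, FJ, GJ
  2-simplices (14): ABG, ABJ, ADE, ADG, AEF, AFJ, BDE, BDF, BEJ, BFG, DFJ, DGJ, EFG, EGJ

so the chain groups are C_0 ≅ Z^7, C_1 ≅ Z^21, C_2 ≅ Z^14.

∂_1: C_1 → C_0 is given by ∂[p,q] = [q] − [p].
This gives a 7×21 integer matrix of rank 6; reducing to Smith normal form yields diagonal entries (1,1,1,1,1,1).

∂_2: C_2 → C_1 acts by ∂[p,q,r] = [q,r] − [p,r] + [p,q]. For instance
  ∂BEJ = EJ − BJ + BE,
  ∂AEF = EF − AF + AE.
This gives a 21×14 integer matrix of rank 13; reducing to Smith normal form yields diagonal entries (1,1,1,1,1,1,1,1,1,1,1,1,1).

Now H_k = ker ∂_k / im ∂_{k+1}, so:

  H_2: rank ker ∂_2 − rank ∂_3 = (14 − 13) − 0 = 1, and there is no ∂_3, so H_2 = Z.

H_2 ≅ Z.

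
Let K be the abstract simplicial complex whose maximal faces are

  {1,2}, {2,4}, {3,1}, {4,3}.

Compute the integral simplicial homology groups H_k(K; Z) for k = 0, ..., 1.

H_0 = Z,  H_1 = Z.

We work with the vertex ordering 1 < 2 < 3 < 4. The simplices of K, each written with vertices in increasing order, are:

  0-simplices (4): [1], [2], [3], [4]
  1-simplices (4): [1,2], [1,3], [2,4], [3,4]

so the chain groups are C_0 ≅ Z^4, C_1 ≅ Z^4.

∂_1: C_1 → C_0 is given by ∂[p,q] = [q] − [p]. For instance
  ∂[1,3] = [3] − [1].
The 4×4 boundary matrix has rank 3 and Smith normal form diag(1,1,1).

From H_k ≅ ker(∂_k) / im(∂_{k+1}) we obtain:

  H_0: rank C_0 − rank ∂_1 = 4 − 3 = 1, and the invariant factors of ∂_1 are all 1, so H_0 = Z.
  H_1: rank ker ∂_1 − rank ∂_2 = (4 − 3) − 0 = 1, and there is no ∂_2, so H_1 = Z.

(K is a triangulation of the circle S^1.)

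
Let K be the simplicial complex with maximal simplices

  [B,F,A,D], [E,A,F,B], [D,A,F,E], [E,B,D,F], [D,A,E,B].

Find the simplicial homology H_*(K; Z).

H_0 ≅ Z,  H_1 = 0,  H_2 = 0,  H_3 ≅ Z.

We work with the vertex ordering A < B < D < E < F. The simplices of K, each written with vertices in increasing order, are:

  0-simplices (5): A, B, D, E, F
  1-simplices (10): AB, AD, AE, AF, BD, BE, BF, DE, DF, EF
  2-simplices (10): ABD, ABE, ABF, ADE, ADF, AEF, BDE, BDF, BEF, DEF
  3-simplices (5): ABDE, ABDF, ABEF, ADEF, BDEF

giving chain groups C_0 ≅ Z^5, C_1 ≅ Z^10, C_2 ≅ Z^10, C_3 ≅ Z^5.

Boundary ∂_1: C_1 → C_0 maps an edge to its endpoints' difference, ∂[p,q] = q − p. For instance
  ∂AE = E − A.
The 5×10 boundary matrix has rank 4 and Smith normal form diag(1,1,1,1).

Boundary ∂_2: C_2 → C_1 maps a triangle to the signed sum of its edges. For instance
  ∂BDE = DE − BE + BD,
  ∂DEF = EF − DF + DE.
The resulting 10×10 matrix has rank 6, and its Smith normal form has invariant factors (1,1,1,1,1,1).

Boundary ∂_3: C_3 → C_2 sends each 3-simplex σ to the alternating sum Σ_i (−1)^i (σ with its i-th vertex removed). For instance
  ∂ABDE = BDE − ADE + ABE − ABD,
  ∂ADEF = DEF − AEF + ADF − ADE.
The resulting 10×5 matrix has rank 4, and its Smith normal form has invariant factors (1,1,1,1).

Now H_k = ker ∂_k / im ∂_{k+1}, so:

  H_0: rank C_0 − rank ∂_1 = 5 − 4 = 1, and the invariant factors of ∂_1 are all 1, so H_0 = Z.
  H_1: rank ker ∂_1 − rank ∂_2 = (10 − 4) − 6 = 0, and the invariant factors of ∂_2 are all 1, so H_1 = 0.
  H_2: rank ker ∂_2 − rank ∂_3 = (10 − 6) − 4 = 0, and the invariant factors of ∂_3 are all 1, so H_2 = 0.
  H_3: rank ker ∂_3 − rank ∂_4 = (5 − 4) − 0 = 1, and there is no ∂_4, so H_3 = Z.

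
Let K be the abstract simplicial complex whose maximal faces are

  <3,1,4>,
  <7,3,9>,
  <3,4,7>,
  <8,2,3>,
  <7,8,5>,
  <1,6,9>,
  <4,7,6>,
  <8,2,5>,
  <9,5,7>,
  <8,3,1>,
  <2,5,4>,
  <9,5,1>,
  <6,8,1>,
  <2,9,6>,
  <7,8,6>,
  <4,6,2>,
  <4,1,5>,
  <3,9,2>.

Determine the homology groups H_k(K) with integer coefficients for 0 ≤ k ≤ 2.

We work with the vertex ordering 1 < 2 < 3 < 4 < 5 < 6 < 7 < 8 < 9. The simplices of K, each written with vertices in increasing order, are:

  0-simplices (9): [1], [2], [3], [4], [5], [6], [7], [8], [9]
  1-simplices (27): (27 of them)
  2-simplices (18): [1,3,4], [1,3,8], [1,4,5], [1,5,9], [1,6,8], [1,6,9], [2,3,8], [2,3,9], [2,4,5], [2,4,6], [2,5,8], [2,6,9], [3,4,7], [3,7,9], [4,6,7], [5,7,8], [5,7,9], [6,7,8]

Hence C_0 ≅ Z^9, C_1 ≅ Z^27, C_2 ≅ Z^18.

∂_1: C_1 → C_0 maps an edge to its endpoints' difference, ∂[p,q] = q − p. For instance
  ∂[2,6] = [6] − [2].
This gives a 9×27 integer matrix of rank 8; reducing to Smith normal form yields diagonal entries (1,1,1,1,1,1,1,1).

Boundary ∂_2: C_2 → C_1 acts by ∂[p,q,r] = [q,r] − [p,r] + [p,q]. For instance
  ∂[1,3,8] = [3,8] − [1,8] + [1,3],
  ∂[4,6,7] = [6,7] − [4,7] + [4,6].
The resulting 27×18 matrix has rank 17, and its Smith normal form has invariant factors (1,1,1,1,1,1,1,1,1,1,1,1,1,1,1,1,1).

Computing H_k = (kernel of ∂_k) / (image of ∂_{k+1}):

  H_0: rank C_0 − rank ∂_1 = 9 − 8 = 1, and the invariant factors of ∂_1 are all 1, so H_0 = Z.
  H_1: rank ker ∂_1 − rank ∂_2 = (27 − 8) − 17 = 2, and the invariant factors of ∂_2 are all 1, so H_1 = Z^2.
  H_2: rank ker ∂_2 − rank ∂_3 = (18 − 17) − 0 = 1, and there is no ∂_3, so H_2 = Z.

As a check, the Euler characteristic is 9 − 27 + 18 = 0, which agrees with 1 − 2 + 1 = 0.

H_0 = Z,  H_1 = Z^2,  H_2 = Z.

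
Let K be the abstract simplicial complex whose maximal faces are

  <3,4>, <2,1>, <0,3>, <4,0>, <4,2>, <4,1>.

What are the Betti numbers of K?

b_0 = 1, b_1 = 2.

We work with the vertex ordering 0 < 1 < 2 < 3 < 4. The simplices of K, each written with vertices in increasing order, are:

  0-simplices (5): [0], [1], [2], [3], [4]
  1-simplices (6): [0,3], [0,4], [1,2], [1,4], [2,4], [3,4]

so the chain groups are C_0 ≅ Z^5, C_1 ≅ Z^6.

∂_1: C_1 → C_0 maps an edge to its endpoints' difference, ∂[p,q] = q − p.
As a 5×6 matrix over Z this has rank 4, with invariant factors (1,1,1,1).

Computing H_k = (kernel of ∂_k) / (image of ∂_{k+1}):

  H_0: rank C_0 − rank ∂_1 = 5 − 4 = 1, and the invariant factors of ∂_1 are all 1, so H_0 ≅ Z.
  H_1: rank ker ∂_1 − rank ∂_2 = (6 − 4) − 0 = 2, and there is no ∂_2, so H_1 ≅ Z^2.

Hence the Betti numbers are b_0 = 1, b_1 = 2.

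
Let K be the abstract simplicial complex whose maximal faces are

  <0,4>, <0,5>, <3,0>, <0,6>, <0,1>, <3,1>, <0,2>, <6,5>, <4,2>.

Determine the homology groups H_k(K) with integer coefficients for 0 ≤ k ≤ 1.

H_0 = Z,  H_1 = Z^3.

We work with the vertex ordering 0 < 1 < 2 < 3 < 4 < 5 < 6. The simplices of K, each written with vertices in increasing order, are:

  0-simplices (7): [0], [1], [2], [3], [4], [5], [6]
  1-simplices (9): [0,1], [0,2], [0,3], [0,4], [0,5], [0,6], [1,3], [2,4], [5,6]

so the chain groups are C_0 ≅ Z^7, C_1 ≅ Z^9.

Boundary ∂_1: C_1 → C_0 is given by ∂[p,q] = [q] − [p]. For instance
  ∂[0,2] = [2] − [0].
As a 7×9 matrix over Z this has rank 6, with invariant factors (1,1,1,1,1,1).

From H_k ≅ ker(∂_k) / im(∂_{k+1}) we obtain:

  H_0: rank C_0 − rank ∂_1 = 7 − 6 = 1, and the invariant factors of ∂_1 are all 1, so H_0 ≅ Z.
  H_1: rank ker ∂_1 − rank ∂_2 = (9 − 6) − 0 = 3, and there is no ∂_2, so H_1 ≅ Z^3.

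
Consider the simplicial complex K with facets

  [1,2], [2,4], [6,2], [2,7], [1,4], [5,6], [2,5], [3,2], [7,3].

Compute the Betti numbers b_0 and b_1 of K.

We work with the vertex ordering 1 < 2 < 3 < 4 < 5 < 6 < 7. The simplices of K, each written with vertices in increasing order, are:

  0-simplices (7): [1], [2], [3], [4], [5], [6], [7]
  1-simplices (9): [1,2], [1,4], [2,3], [2,4], [2,5], [2,6], [2,7], [3,7], [5,6]

giving chain groups C_0 ≅ Z^7, C_1 ≅ Z^9.

The boundary map ∂_1: C_1 → C_0 is given by ∂[p,q] = [q] − [p]. For instance
  ∂[3,7] = [7] − [3].
As a 7×9 matrix over Z this has rank 6, with invariant factors (1,1,1,1,1,1).

Computing H_k = (kernel of ∂_k) / (image of ∂_{k+1}):

  H_0: rank C_0 − rank ∂_1 = 7 − 6 = 1, and the invariant factors of ∂_1 are all 1, so H_0 = Z.
  H_1: rank ker ∂_1 − rank ∂_2 = (9 − 6) − 0 = 3, and there is no ∂_2, so H_1 = Z^3.

Hence the Betti numbers are b_0 = 1, b_1 = 3.

b_0 = 1, b_1 = 3.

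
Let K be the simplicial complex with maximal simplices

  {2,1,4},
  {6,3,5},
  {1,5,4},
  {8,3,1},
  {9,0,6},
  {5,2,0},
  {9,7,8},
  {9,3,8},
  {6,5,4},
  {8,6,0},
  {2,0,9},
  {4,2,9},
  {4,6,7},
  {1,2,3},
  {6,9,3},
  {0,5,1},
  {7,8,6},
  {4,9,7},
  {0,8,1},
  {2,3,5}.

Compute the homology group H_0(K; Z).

K has 10 vertices, 30 edges, 20 triangles.
rank ∂_0 = 0, rank ∂_1 = 9 ⇒ b_0 = 10 − 0 − 9 = 1; all invariant factors of ∂_1 are 1 so no torsion. So H_0 ≅ Z.

H_0 ≅ Z.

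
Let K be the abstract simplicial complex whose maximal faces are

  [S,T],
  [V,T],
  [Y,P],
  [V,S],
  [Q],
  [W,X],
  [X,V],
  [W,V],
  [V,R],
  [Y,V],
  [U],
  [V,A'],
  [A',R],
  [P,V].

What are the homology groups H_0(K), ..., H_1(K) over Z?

H_0 = Z^3,  H_1 = Z^4.

Order the vertices as P < Q < R < S < T < U < V < W < X < Y < A'. Listing each simplex with vertices in this order, K has dimension 1 with simplices:

  0-simplices (11): [P], [Q], [R], [S], [T], [U], [V], [W], [X], [Y], [A']
  1-simplices (12): [P,V], [P,Y], [R,V], [R,A'], [S,T], [S,V], [T,V], [V,W], [V,X], [V,Y], [V,A'], [W,X]

giving chain groups C_0 ≅ Z^11, C_1 ≅ Z^12.

∂_1: C_1 → C_0 is given by ∂[p,q] = [q] − [p]. For instance
  ∂[R,V] = [V] − [R].
The 11×12 boundary matrix has rank 8 and Smith normal form diag(1,1,1,1,1,1,1,1).

Computing H_k = (kernel of ∂_k) / (image of ∂_{k+1}):

  H_0: rank C_0 − rank ∂_1 = 11 − 8 = 3, and the invariant factors of ∂_1 are all 1, so H_0 = Z^3.
  H_1: rank ker ∂_1 − rank ∂_2 = (12 − 8) − 0 = 4, and there is no ∂_2, so H_1 = Z^4.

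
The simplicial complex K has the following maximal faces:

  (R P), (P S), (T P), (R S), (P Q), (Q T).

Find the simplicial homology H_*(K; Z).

H_0 = Z,  H_1 = Z^2.

Fix the vertex order P < Q < R < S < T and write every simplex with vertices in increasing order. Then dim K = 1 and the simplices of K are:

  0-simplices (5): P, Q, R, S, T
  1-simplices (6): PQ, PR, PS, PT, QT, RS

so the chain groups are C_0 ≅ Z^5, C_1 ≅ Z^6.

Boundary ∂_1: C_1 → C_0 sends each edge [p,q] (with p < q) to q − p. For instance
  ∂PQ = Q − P.
The resulting 5×6 matrix has rank 4, and its Smith normal form has invariant factors (1,1,1,1).

Now H_k = ker ∂_k / im ∂_{k+1}, so:

  H_0: rank C_0 − rank ∂_1 = 5 − 4 = 1, and the invariant factors of ∂_1 are all 1, so H_0 ≅ Z.
  H_1: rank ker ∂_1 − rank ∂_2 = (6 − 4) − 0 = 2, and there is no ∂_2, so H_1 ≅ Z^2.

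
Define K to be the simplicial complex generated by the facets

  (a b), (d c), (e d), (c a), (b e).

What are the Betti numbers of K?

Take the total order a < b < c < d < e on the vertex set. Then K (dimension 1) consists of the simplices:

  0-simplices (5): a, b, c, d, e
  1-simplices (5): ab, ac, be, cd, de

Hence C_0 ≅ Z^5, C_1 ≅ Z^5.

∂_1: C_1 → C_0 sends each edge [p,q] (with p < q) to q − p.
This gives a 5×5 integer matrix of rank 4; reducing to Smith normal form yields diagonal entries (1,1,1,1).

Computing H_k = (kernel of ∂_k) / (image of ∂_{k+1}):

  H_0: rank C_0 − rank ∂_1 = 5 − 4 = 1, and the invariant factors of ∂_1 are all 1, so H_0 = Z.
  H_1: rank ker ∂_1 − rank ∂_2 = (5 − 4) − 0 = 1, and there is no ∂_2, so H_1 = Z.

As a check, the Euler characteristic is 5 − 5 = 0, which agrees with 1 − 1 = 0.
(K is a triangulation of the circle S^1.)

Hence the Betti numbers are b_0 = 1, b_1 = 1.

b_0 = 1, b_1 = 1.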